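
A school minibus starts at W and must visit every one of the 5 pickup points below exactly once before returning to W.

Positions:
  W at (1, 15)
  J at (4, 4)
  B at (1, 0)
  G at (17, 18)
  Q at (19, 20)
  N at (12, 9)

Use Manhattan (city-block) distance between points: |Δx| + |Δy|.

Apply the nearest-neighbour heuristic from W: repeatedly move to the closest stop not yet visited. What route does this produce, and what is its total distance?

From W: distances to unvisited — J=14, B=15, N=17, G=19, Q=23. Nearest is J (14).
From J: distances to unvisited — B=7, N=13, G=27, Q=31. Nearest is B (7).
From B: distances to unvisited — N=20, G=34, Q=38. Nearest is N (20).
From N: distances to unvisited — G=14, Q=18. Nearest is G (14).
From G: distances to unvisited — Q=4. Nearest is Q (4).
Return Q→W: 23.
Total = 14 + 7 + 20 + 14 + 4 + 23 = 82.

Total distance 82 via the nearest-neighbour route W → J → B → N → G → Q → W.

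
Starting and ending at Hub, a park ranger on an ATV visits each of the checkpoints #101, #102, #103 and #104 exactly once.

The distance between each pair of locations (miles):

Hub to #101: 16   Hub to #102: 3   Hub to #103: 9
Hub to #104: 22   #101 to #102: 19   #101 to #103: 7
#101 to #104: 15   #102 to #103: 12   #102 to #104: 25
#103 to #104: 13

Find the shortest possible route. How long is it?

There are 12 distinct closed tours to check (reversals are equivalent).
Hub → #101 → #102 → #103 → #104 → Hub: 16+19+12+13+22 = 82
Hub → #101 → #102 → #104 → #103 → Hub: 16+19+25+13+9 = 82
Hub → #101 → #103 → #102 → #104 → Hub: 16+7+12+25+22 = 82
Hub → #101 → #103 → #104 → #102 → Hub: 16+7+13+25+3 = 64
Hub → #101 → #104 → #102 → #103 → Hub: 16+15+25+12+9 = 77
Hub → #101 → #104 → #103 → #102 → Hub: 16+15+13+12+3 = 59
Hub → #102 → #101 → #103 → #104 → Hub: 3+19+7+13+22 = 64
Hub → #102 → #101 → #104 → #103 → Hub: 3+19+15+13+9 = 59
Hub → #102 → #103 → #101 → #104 → Hub: 3+12+7+15+22 = 59
Hub → #102 → #104 → #101 → #103 → Hub: 3+25+15+7+9 = 59
Hub → #103 → #101 → #102 → #104 → Hub: 9+7+19+25+22 = 82
Hub → #103 → #102 → #101 → #104 → Hub: 9+12+19+15+22 = 77
The minimum is 59.
One optimal route: Hub → #101 → #104 → #103 → #102 → Hub (or its reverse).

Minimum total distance: 59 miles.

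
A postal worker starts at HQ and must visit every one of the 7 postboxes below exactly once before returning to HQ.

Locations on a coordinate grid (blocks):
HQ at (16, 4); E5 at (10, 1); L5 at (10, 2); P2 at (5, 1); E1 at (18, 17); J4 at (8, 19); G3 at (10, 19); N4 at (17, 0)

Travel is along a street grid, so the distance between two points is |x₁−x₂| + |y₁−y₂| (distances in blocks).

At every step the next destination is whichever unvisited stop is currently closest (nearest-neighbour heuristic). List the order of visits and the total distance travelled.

At HQ the remaining stops are N4 5, L5 8, E5 9, P2 14, E1 15, G3 21, J4 23; go to N4.
At N4 the remaining stops are E5 8, L5 9, P2 13, E1 18, G3 26, J4 28; go to E5.
At E5 the remaining stops are L5 1, P2 5, G3 18, J4 20, E1 24; go to L5.
At L5 the remaining stops are P2 6, G3 17, J4 19, E1 23; go to P2.
At P2 the remaining stops are J4 21, G3 23, E1 29; go to J4.
At J4 the remaining stops are G3 2, E1 12; go to G3.
At G3 the remaining stops are E1 10; go to E1.
Return E1→HQ: 15.
Total = 5 + 8 + 1 + 6 + 21 + 2 + 10 + 15 = 68.

Total distance 68 blocks via the nearest-neighbour route HQ → N4 → E5 → L5 → P2 → J4 → G3 → E1 → HQ.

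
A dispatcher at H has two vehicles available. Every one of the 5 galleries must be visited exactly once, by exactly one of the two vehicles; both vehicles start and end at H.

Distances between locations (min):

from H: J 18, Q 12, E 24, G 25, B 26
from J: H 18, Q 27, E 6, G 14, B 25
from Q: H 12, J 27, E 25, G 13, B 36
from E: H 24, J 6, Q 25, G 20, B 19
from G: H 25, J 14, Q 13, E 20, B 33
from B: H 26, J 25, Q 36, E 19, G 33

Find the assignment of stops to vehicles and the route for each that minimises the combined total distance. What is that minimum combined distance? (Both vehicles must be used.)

Try each way of splitting the stops between the two vehicles (each non-empty) and, for each split, find the best tour for each vehicle:
  {J} + {Q, E, G, B}: 36 + 90 = 126
  {Q} + {J, E, G, B}: 24 + 90 = 114
  {J, Q} + {E, G, B}: 57 + 90 = 147
  {E} + {J, Q, G, B}: 48 + 90 = 138
  {J, E} + {Q, G, B}: 48 + 84 = 132
  {Q, E} + {J, G, B}: 61 + 90 = 151
  … (15 splits in total)
Best: vehicle 1 H → Q → H = 24; vehicle 2 H → G → J → E → B → H = 90; combined 114.

114 min — the smallest possible combined total.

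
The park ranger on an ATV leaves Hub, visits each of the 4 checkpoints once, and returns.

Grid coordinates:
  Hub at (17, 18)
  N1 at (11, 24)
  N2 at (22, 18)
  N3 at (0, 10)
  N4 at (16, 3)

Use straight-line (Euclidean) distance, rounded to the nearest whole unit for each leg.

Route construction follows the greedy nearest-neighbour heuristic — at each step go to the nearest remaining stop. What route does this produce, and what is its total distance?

68 along Hub → N2 → N1 → N3 → N4 → Hub.

From Hub: distances to unvisited — N2=5, N1=8, N4=15, N3=19. Nearest is N2 (5).
From N2: distances to unvisited — N1=13, N4=16, N3=23. Nearest is N1 (13).
From N1: distances to unvisited — N3=18, N4=22. Nearest is N3 (18).
From N3: distances to unvisited — N4=17. Nearest is N4 (17).
Return N4→Hub: 15.
Total = 5 + 13 + 18 + 17 + 15 = 68.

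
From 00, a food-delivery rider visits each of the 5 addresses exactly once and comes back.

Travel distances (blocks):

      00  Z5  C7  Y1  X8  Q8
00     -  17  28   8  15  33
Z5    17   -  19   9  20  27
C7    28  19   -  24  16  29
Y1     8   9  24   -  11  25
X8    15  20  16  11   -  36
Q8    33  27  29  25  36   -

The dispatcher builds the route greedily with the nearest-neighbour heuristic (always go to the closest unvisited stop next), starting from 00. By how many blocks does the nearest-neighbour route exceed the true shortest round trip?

From 00: Y1=8, X8=15, Z5=17, C7=28, Q8=33 → choose Y1 (8).
From Y1: Z5=9, X8=11, C7=24, Q8=25 → choose Z5 (9).
From Z5: C7=19, X8=20, Q8=27 → choose C7 (19).
From C7: X8=16, Q8=29 → choose X8 (16).
From X8: Q8=36 → choose Q8 (36).
NN route 00 → Y1 → Z5 → C7 → X8 → Q8 → 00 costs 121.
Optimal: 00 → Y1 → Z5 → Q8 → C7 → X8 → 00 costs 104 (by enumerating all 60 distinct tours).
Excess = 121 − 104 = 17.

The nearest-neighbour route is 17 blocks longer than optimal.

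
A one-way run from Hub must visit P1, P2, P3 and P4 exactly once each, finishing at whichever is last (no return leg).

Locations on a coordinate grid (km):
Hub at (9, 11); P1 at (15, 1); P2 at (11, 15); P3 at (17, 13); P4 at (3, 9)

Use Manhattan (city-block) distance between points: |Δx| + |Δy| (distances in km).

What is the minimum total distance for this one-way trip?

Shortest open route: 44 km.

There are 4! = 24 possible orderings.
Hub→P1→P2→P3→P4: 16+18+8+18 = 60
Hub→P1→P2→P4→P3: 16+18+14+18 = 66
Hub→P1→P3→P2→P4: 16+14+8+14 = 52
Hub→P1→P3→P4→P2: 16+14+18+14 = 62
Hub→P1→P4→P2→P3: 16+20+14+8 = 58
Hub→P1→P4→P3→P2: 16+20+18+8 = 62
Hub→P2→P1→P3→P4: 6+18+14+18 = 56
Hub→P2→P1→P4→P3: 6+18+20+18 = 62
Hub→P2→P3→P1→P4: 6+8+14+20 = 48
Hub→P2→P3→P4→P1: 6+8+18+20 = 52
Hub→P2→P4→P1→P3: 6+14+20+14 = 54
Hub→P2→P4→P3→P1: 6+14+18+14 = 52
Hub→P3→P1→P2→P4: 10+14+18+14 = 56
Hub→P3→P1→P4→P2: 10+14+20+14 = 58
… (10 more)
Hub→P4→P2→P3→P1: 8+14+8+14 = 44  ← best
The minimum is 44.
One shortest path: Hub → P4 → P2 → P3 → P1.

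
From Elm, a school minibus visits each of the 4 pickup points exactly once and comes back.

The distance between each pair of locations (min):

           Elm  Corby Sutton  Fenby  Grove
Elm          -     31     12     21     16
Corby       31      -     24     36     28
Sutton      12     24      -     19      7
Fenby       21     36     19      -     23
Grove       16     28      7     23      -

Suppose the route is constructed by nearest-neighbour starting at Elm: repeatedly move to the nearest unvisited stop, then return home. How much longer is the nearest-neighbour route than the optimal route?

From Elm: Sutton=12, Grove=16, Fenby=21, Corby=31 → choose Sutton (12).
From Sutton: Grove=7, Fenby=19, Corby=24 → choose Grove (7).
From Grove: Fenby=23, Corby=28 → choose Fenby (23).
From Fenby: Corby=36 → choose Corby (36).
NN route Elm → Sutton → Grove → Fenby → Corby → Elm costs 109.
Optimal: Elm → Sutton → Grove → Corby → Fenby → Elm costs 104 (by enumerating all 12 distinct tours).
Excess = 109 − 104 = 5.

Excess over optimum: 5 min.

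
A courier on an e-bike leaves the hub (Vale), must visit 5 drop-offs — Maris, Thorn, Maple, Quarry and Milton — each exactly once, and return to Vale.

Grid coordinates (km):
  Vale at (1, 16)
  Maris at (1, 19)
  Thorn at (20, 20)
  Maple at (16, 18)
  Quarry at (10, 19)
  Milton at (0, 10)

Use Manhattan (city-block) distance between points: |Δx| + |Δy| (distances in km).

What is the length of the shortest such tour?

With 5 stops there are 5!/2 = 60 distinct round trips (a route and its reverse cost the same).
Vale → Maris → Thorn → Maple → Quarry → Milton → Vale: 3+20+6+7+19+7 = 62
Vale → Maris → Thorn → Maple → Milton → Quarry → Vale: 3+20+6+24+19+12 = 84
Vale → Maris → Thorn → Quarry → Maple → Milton → Vale: 3+20+11+7+24+7 = 72
Vale → Maris → Thorn → Quarry → Milton → Maple → Vale: 3+20+11+19+24+17 = 94
Vale → Maris → Thorn → Milton → Maple → Quarry → Vale: 3+20+30+24+7+12 = 96
Vale → Maris → Thorn → Milton → Quarry → Maple → Vale: 3+20+30+19+7+17 = 96
Vale → Maris → Maple → Thorn → Quarry → Milton → Vale: 3+16+6+11+19+7 = 62
Vale → Maris → Maple → Thorn → Milton → Quarry → Vale: 3+16+6+30+19+12 = 86
Vale → Maris → Maple → Quarry → Thorn → Milton → Vale: 3+16+7+11+30+7 = 74
Vale → Maris → Maple → Quarry → Milton → Thorn → Vale: 3+16+7+19+30+23 = 98
Vale → Maris → Maple → Milton → Thorn → Quarry → Vale: 3+16+24+30+11+12 = 96
Vale → Maris → Maple → Milton → Quarry → Thorn → Vale: 3+16+24+19+11+23 = 96
Vale → Maris → Quarry → Thorn → Maple → Milton → Vale: 3+9+11+6+24+7 = 60
Vale → Maris → Quarry → Thorn → Milton → Maple → Vale: 3+9+11+30+24+17 = 94
… (46 more)
The minimum is 60.
One optimal route: Vale → Maris → Quarry → Thorn → Maple → Milton → Vale (or its reverse).

60 km — the shortest possible round trip.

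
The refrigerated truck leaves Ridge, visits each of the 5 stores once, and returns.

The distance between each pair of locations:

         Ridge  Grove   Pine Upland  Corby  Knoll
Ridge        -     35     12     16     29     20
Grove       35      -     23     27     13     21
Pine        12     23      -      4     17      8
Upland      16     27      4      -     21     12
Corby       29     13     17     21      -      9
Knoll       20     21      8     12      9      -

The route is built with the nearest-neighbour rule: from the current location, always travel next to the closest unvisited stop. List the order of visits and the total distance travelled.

At Ridge the remaining stops are Pine 12, Upland 16, Knoll 20, Corby 29, Grove 35; go to Pine.
At Pine the remaining stops are Upland 4, Knoll 8, Corby 17, Grove 23; go to Upland.
At Upland the remaining stops are Knoll 12, Corby 21, Grove 27; go to Knoll.
At Knoll the remaining stops are Corby 9, Grove 21; go to Corby.
At Corby the remaining stops are Grove 13; go to Grove.
Return Grove→Ridge: 35.
Total = 12 + 4 + 12 + 9 + 13 + 35 = 85.

Total distance 85 via the nearest-neighbour route Ridge → Pine → Upland → Knoll → Corby → Grove → Ridge.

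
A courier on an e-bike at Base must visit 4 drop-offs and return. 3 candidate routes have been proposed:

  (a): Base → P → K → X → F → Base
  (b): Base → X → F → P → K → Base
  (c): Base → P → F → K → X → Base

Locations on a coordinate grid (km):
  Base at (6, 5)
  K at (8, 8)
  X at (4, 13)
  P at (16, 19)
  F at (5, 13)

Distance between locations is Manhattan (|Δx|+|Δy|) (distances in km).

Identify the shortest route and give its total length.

(a): 24 + 19 + 9 + 1 + 9 = 62
(b): 10 + 1 + 17 + 19 + 5 = 52
(c): 24 + 17 + 8 + 9 + 10 = 68

Shortest is (b), total 52 km.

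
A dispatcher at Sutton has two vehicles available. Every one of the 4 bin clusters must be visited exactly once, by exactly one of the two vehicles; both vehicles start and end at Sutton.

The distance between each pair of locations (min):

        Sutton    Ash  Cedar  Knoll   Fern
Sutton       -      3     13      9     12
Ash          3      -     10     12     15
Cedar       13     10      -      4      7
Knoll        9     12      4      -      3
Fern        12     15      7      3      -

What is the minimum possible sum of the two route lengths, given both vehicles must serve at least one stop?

38 min — the smallest possible combined total.

There are 2^3 − 1 = 7 ways to divide the 4 stops into two non-empty groups. For each, the best each vehicle can do is its own shortest tour through its group:
  {Ash} + {Cedar, Knoll, Fern}: 6 + 32 = 38
  {Cedar} + {Ash, Knoll, Fern}: 26 + 30 = 56
  {Ash, Cedar} + {Knoll, Fern}: 26 + 24 = 50
  {Knoll} + {Ash, Cedar, Fern}: 18 + 32 = 50
  {Ash, Knoll} + {Cedar, Fern}: 24 + 32 = 56
  {Cedar, Knoll} + {Ash, Fern}: 26 + 30 = 56
  … (7 splits in total)
Best: vehicle 1 Sutton → Ash → Sutton = 6; vehicle 2 Sutton → Cedar → Knoll → Fern → Sutton = 32; combined 38.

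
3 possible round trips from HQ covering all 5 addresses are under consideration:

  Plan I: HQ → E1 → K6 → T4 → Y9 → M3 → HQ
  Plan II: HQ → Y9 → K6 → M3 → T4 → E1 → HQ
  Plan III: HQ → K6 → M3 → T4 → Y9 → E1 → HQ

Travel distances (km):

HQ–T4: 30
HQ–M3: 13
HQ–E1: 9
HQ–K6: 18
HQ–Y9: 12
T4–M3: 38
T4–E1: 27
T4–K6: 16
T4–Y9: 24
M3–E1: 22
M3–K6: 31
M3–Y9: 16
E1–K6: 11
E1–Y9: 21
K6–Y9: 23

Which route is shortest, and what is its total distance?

Plan I: 9 + 11 + 16 + 24 + 16 + 13 = 89
Plan II: 12 + 23 + 31 + 38 + 27 + 9 = 140
Plan III: 18 + 31 + 38 + 24 + 21 + 9 = 141

Shortest is Plan I, total 89 km.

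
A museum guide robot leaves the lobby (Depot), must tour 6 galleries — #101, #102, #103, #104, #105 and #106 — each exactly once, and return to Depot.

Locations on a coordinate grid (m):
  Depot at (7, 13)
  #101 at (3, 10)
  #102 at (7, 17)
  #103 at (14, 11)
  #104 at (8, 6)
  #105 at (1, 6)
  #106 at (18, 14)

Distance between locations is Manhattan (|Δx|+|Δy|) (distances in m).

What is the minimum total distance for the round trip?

56 m — the shortest possible round trip.

Depot → #101 → #102 → #103 → #104 → #105 → #106 → Depot: 7+11+13+11+7+25+12 = 86
Depot → #101 → #102 → #103 → #104 → #106 → #105 → Depot: 7+11+13+11+18+25+13 = 98
Depot → #101 → #102 → #103 → #105 → #104 → #106 → Depot: 7+11+13+18+7+18+12 = 86
Depot → #101 → #102 → #103 → #105 → #106 → #104 → Depot: 7+11+13+18+25+18+8 = 100
Depot → #101 → #102 → #103 → #106 → #104 → #105 → Depot: 7+11+13+7+18+7+13 = 76
Depot → #101 → #102 → #103 → #106 → #105 → #104 → Depot: 7+11+13+7+25+7+8 = 78
Depot → #101 → #102 → #104 → #103 → #105 → #106 → Depot: 7+11+12+11+18+25+12 = 96
Depot → #101 → #102 → #104 → #103 → #106 → #105 → Depot: 7+11+12+11+7+25+13 = 86
… (352 more)
Depot → #101 → #105 → #104 → #103 → #106 → #102 → Depot: 7+6+7+11+7+14+4 = 56  ← best
The minimum is 56.
One optimal route: Depot → #101 → #105 → #104 → #103 → #106 → #102 → Depot (or its reverse).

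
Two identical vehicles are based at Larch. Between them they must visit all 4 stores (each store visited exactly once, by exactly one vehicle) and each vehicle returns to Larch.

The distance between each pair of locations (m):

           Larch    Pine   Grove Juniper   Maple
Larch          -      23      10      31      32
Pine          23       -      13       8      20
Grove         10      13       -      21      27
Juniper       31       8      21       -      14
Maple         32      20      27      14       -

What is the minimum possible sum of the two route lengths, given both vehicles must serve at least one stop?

Minimum combined distance: 97 m.

Check every non-empty split of the stops between the two vehicles; for each half take its own optimal tour:
  {Pine} + {Grove, Juniper, Maple}: 46 + 77 = 123
  {Grove} + {Pine, Juniper, Maple}: 20 + 77 = 97
  {Pine, Grove} + {Juniper, Maple}: 46 + 77 = 123
  {Juniper} + {Pine, Grove, Maple}: 62 + 75 = 137
  {Pine, Juniper} + {Grove, Maple}: 62 + 69 = 131
  {Grove, Juniper} + {Pine, Maple}: 62 + 75 = 137
  … (7 splits in total)
Best: vehicle 1 Larch → Grove → Larch = 20; vehicle 2 Larch → Pine → Juniper → Maple → Larch = 77; combined 97.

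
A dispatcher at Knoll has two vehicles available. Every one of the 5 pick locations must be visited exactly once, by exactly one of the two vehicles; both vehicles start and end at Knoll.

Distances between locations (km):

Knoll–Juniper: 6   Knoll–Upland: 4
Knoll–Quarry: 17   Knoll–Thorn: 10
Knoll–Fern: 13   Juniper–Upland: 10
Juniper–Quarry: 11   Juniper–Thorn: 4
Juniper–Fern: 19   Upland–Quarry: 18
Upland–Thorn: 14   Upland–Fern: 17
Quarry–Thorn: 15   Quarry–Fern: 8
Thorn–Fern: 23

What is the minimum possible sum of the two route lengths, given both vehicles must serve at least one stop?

There are 2^4 − 1 = 15 ways to divide the 5 stops into two non-empty groups. For each, the best each vehicle can do is its own shortest tour through its group:
  {Juniper} + {Upland, Quarry, Thorn, Fern}: 12 + 54 = 66
  {Upland} + {Juniper, Quarry, Thorn, Fern}: 8 + 46 = 54
  {Juniper, Upland} + {Quarry, Thorn, Fern}: 20 + 46 = 66
  {Quarry} + {Juniper, Upland, Thorn, Fern}: 34 + 54 = 88
  {Juniper, Quarry} + {Upland, Thorn, Fern}: 34 + 54 = 88
  {Upland, Quarry} + {Juniper, Thorn, Fern}: 39 + 46 = 85
  … (15 splits in total)
Best: vehicle 1 Knoll → Upland → Knoll = 8; vehicle 2 Knoll → Juniper → Thorn → Quarry → Fern → Knoll = 46; combined 54.

54 km — the smallest possible combined total.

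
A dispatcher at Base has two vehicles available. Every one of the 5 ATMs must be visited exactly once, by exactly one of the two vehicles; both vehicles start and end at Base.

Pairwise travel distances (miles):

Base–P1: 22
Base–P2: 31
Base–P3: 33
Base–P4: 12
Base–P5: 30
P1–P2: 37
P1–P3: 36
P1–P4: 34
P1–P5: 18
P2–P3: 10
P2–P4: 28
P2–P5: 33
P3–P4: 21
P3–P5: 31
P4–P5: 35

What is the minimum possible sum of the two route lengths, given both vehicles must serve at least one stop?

Minimum combined distance: 136 miles.

Check every non-empty split of the stops between the two vehicles; for each half take its own optimal tour:
  {P1} + {P2, P3, P4, P5}: 44 + 106 = 150
  {P2} + {P1, P3, P4, P5}: 62 + 104 = 166
  {P1, P2} + {P3, P4, P5}: 90 + 94 = 184
  {P3} + {P1, P2, P4, P5}: 66 + 113 = 179
  {P1, P3} + {P2, P4, P5}: 91 + 103 = 194
  {P2, P3} + {P1, P4, P5}: 74 + 87 = 161
  … (15 splits in total)
  {P4} + {P1, P2, P3, P5}: 24 + 112 = 136  ← best
Best: vehicle 1 Base → P4 → Base = 24; vehicle 2 Base → P1 → P5 → P3 → P2 → Base = 112; combined 136.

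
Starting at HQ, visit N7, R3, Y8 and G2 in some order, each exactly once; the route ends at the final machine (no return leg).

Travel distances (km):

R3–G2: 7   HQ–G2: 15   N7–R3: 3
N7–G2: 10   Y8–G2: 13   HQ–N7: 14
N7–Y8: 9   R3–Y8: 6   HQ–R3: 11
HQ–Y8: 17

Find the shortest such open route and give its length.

Minimum one-way distance = 34 km.

There are 4! = 24 possible orderings.
HQ - N7 - R3 - Y8 - G2: 14+3+6+13 = 36
HQ - N7 - R3 - G2 - Y8: 14+3+7+13 = 37
HQ - N7 - Y8 - R3 - G2: 14+9+6+7 = 36
HQ - N7 - Y8 - G2 - R3: 14+9+13+7 = 43
HQ - N7 - G2 - R3 - Y8: 14+10+7+6 = 37
HQ - N7 - G2 - Y8 - R3: 14+10+13+6 = 43
HQ - R3 - N7 - Y8 - G2: 11+3+9+13 = 36
HQ - R3 - N7 - G2 - Y8: 11+3+10+13 = 37
HQ - R3 - Y8 - N7 - G2: 11+6+9+10 = 36
HQ - R3 - Y8 - G2 - N7: 11+6+13+10 = 40
HQ - R3 - G2 - N7 - Y8: 11+7+10+9 = 37
HQ - R3 - G2 - Y8 - N7: 11+7+13+9 = 40
HQ - Y8 - N7 - R3 - G2: 17+9+3+7 = 36
HQ - Y8 - N7 - G2 - R3: 17+9+10+7 = 43
… (10 more)
HQ - G2 - N7 - R3 - Y8: 15+10+3+6 = 34  ← best
The minimum is 34.
One shortest path: HQ → G2 → N7 → R3 → Y8.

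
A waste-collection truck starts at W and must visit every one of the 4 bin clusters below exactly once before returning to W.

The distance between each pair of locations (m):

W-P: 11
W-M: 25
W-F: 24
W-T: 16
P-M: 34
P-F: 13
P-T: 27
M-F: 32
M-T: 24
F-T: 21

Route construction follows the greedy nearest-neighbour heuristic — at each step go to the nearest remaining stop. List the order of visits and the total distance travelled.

At W the remaining stops are P 11, T 16, F 24, M 25; go to P.
At P the remaining stops are F 13, T 27, M 34; go to F.
At F the remaining stops are T 21, M 32; go to T.
At T the remaining stops are M 24; go to M.
Return M→W: 25.
Total = 11 + 13 + 21 + 24 + 25 = 94.

Nearest-neighbour total = 94 m; route W → P → F → T → M → W.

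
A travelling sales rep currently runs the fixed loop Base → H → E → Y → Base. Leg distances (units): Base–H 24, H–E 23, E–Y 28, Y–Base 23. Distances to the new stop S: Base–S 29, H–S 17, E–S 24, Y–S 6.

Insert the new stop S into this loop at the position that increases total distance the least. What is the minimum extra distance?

Insertion cost between consecutive stops i–j is d(i,S) + d(S,j) − d(i,j):
  between Base and H: 29 + 17 − 24 = 22
  between H and E: 17 + 24 − 23 = 18
  between E and Y: 24 + 6 − 28 = 2
  between Y and Base: 6 + 29 − 23 = 12
Cheapest insertion is between E and Y, adding 2.
New total = 98 + 2 = 100.

Minimum extra distance: 2, inserting S between E and Y.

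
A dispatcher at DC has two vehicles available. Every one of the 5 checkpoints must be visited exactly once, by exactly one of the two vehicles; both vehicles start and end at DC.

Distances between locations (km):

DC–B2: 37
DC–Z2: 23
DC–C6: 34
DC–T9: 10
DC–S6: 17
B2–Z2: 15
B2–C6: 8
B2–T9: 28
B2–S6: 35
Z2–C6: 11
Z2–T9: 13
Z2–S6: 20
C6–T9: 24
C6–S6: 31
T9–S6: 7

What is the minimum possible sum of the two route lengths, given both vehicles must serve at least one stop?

Try each way of splitting the stops between the two vehicles (each non-empty) and, for each split, find the best tour for each vehicle:
  {B2} + {Z2, C6, T9, S6}: 74 + 82 = 156
  {Z2} + {B2, C6, T9, S6}: 46 + 93 = 139
  {B2, Z2} + {C6, T9, S6}: 75 + 82 = 157
  {C6} + {B2, Z2, T9, S6}: 68 + 89 = 157
  {B2, C6} + {Z2, T9, S6}: 79 + 60 = 139
  {Z2, C6} + {B2, T9, S6}: 68 + 89 = 157
  … (15 splits in total)
  {B2, Z2, C6} + {T9, S6}: 79 + 34 = 113  ← best
Best: vehicle 1 DC → B2 → C6 → Z2 → DC = 79; vehicle 2 DC → T9 → S6 → DC = 34; combined 113.

Minimum combined distance: 113 km.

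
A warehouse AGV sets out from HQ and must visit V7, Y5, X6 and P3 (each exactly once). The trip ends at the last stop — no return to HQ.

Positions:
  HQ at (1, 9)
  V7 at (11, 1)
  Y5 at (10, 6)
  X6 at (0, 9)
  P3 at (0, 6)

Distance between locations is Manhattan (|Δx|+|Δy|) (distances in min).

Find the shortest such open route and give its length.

20 min — the minimum one-way total.

There are 4! = 24 possible orderings.
HQ → V7 → Y5 → X6 → P3: 18+6+13+3 = 40
HQ → V7 → Y5 → P3 → X6: 18+6+10+3 = 37
HQ → V7 → X6 → Y5 → P3: 18+19+13+10 = 60
HQ → V7 → X6 → P3 → Y5: 18+19+3+10 = 50
HQ → V7 → P3 → Y5 → X6: 18+16+10+13 = 57
HQ → V7 → P3 → X6 → Y5: 18+16+3+13 = 50
HQ → Y5 → V7 → X6 → P3: 12+6+19+3 = 40
HQ → Y5 → V7 → P3 → X6: 12+6+16+3 = 37
HQ → Y5 → X6 → V7 → P3: 12+13+19+16 = 60
HQ → Y5 → X6 → P3 → V7: 12+13+3+16 = 44
HQ → Y5 → P3 → V7 → X6: 12+10+16+19 = 57
HQ → Y5 → P3 → X6 → V7: 12+10+3+19 = 44
HQ → X6 → V7 → Y5 → P3: 1+19+6+10 = 36
HQ → X6 → V7 → P3 → Y5: 1+19+16+10 = 46
… (10 more)
HQ → X6 → P3 → Y5 → V7: 1+3+10+6 = 20  ← best
The minimum is 20.
One shortest path: HQ → X6 → P3 → Y5 → V7.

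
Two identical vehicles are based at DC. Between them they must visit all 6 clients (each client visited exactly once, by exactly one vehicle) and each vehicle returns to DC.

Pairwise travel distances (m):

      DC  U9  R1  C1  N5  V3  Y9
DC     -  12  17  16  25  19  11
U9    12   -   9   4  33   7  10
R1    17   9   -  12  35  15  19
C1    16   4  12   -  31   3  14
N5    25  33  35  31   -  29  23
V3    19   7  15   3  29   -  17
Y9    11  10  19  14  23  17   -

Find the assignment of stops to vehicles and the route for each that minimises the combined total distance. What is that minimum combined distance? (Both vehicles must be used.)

Try each way of splitting the stops between the two vehicles (each non-empty) and, for each split, find the best tour for each vehicle:
  {U9} + {R1, C1, N5, V3, Y9}: 24 + 95 = 119
  {R1} + {U9, C1, N5, V3, Y9}: 34 + 82 = 116
  {U9, R1} + {C1, N5, V3, Y9}: 38 + 82 = 120
  {C1} + {U9, R1, N5, V3, Y9}: 32 + 96 = 128
  {U9, C1} + {R1, N5, V3, Y9}: 32 + 95 = 127
  {R1, C1} + {U9, N5, V3, Y9}: 45 + 82 = 127
  … (31 splits in total)
  {U9, R1, C1, N5, V3} + {Y9}: 87 + 22 = 109  ← best
Best: vehicle 1 DC → R1 → U9 → C1 → V3 → N5 → DC = 87; vehicle 2 DC → Y9 → DC = 22; combined 109.

Minimum combined distance: 109 m.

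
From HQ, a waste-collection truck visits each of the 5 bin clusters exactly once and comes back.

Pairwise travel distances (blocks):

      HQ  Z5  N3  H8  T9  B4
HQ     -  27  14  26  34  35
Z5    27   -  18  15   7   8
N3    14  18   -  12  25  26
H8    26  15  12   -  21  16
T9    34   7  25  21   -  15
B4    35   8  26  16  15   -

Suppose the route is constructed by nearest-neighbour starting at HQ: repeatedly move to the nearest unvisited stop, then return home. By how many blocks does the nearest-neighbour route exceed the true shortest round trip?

The nearest-neighbour route is 7 blocks longer than optimal.

From HQ: N3=14, H8=26, Z5=27, T9=34, B4=35 → choose N3 (14).
From N3: H8=12, Z5=18, T9=25, B4=26 → choose H8 (12).
From H8: Z5=15, B4=16, T9=21 → choose Z5 (15).
From Z5: T9=7, B4=8 → choose T9 (7).
From T9: B4=15 → choose B4 (15).
NN route HQ → N3 → H8 → Z5 → T9 → B4 → HQ costs 98.
Optimal: HQ → Z5 → T9 → B4 → H8 → N3 → HQ costs 91 (by enumerating all 60 distinct tours).
Excess = 98 − 91 = 7.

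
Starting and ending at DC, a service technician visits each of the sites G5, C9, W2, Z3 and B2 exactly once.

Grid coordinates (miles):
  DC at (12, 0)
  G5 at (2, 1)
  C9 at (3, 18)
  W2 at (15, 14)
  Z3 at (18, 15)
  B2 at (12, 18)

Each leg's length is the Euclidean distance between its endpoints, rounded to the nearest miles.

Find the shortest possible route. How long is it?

Shortest round trip = 60 miles.

With 5 stops there are 5!/2 = 60 distinct round trips (a route and its reverse cost the same).
DC - G5 - C9 - W2 - Z3 - B2 - DC: 10+17+13+3+7+18 = 68
DC - G5 - C9 - W2 - B2 - Z3 - DC: 10+17+13+5+7+16 = 68
DC - G5 - C9 - Z3 - W2 - B2 - DC: 10+17+15+3+5+18 = 68
DC - G5 - C9 - Z3 - B2 - W2 - DC: 10+17+15+7+5+14 = 68
DC - G5 - C9 - B2 - W2 - Z3 - DC: 10+17+9+5+3+16 = 60
DC - G5 - C9 - B2 - Z3 - W2 - DC: 10+17+9+7+3+14 = 60
DC - G5 - W2 - C9 - Z3 - B2 - DC: 10+18+13+15+7+18 = 81
DC - G5 - W2 - C9 - B2 - Z3 - DC: 10+18+13+9+7+16 = 73
DC - G5 - W2 - Z3 - C9 - B2 - DC: 10+18+3+15+9+18 = 73
DC - G5 - W2 - Z3 - B2 - C9 - DC: 10+18+3+7+9+20 = 67
DC - G5 - W2 - B2 - C9 - Z3 - DC: 10+18+5+9+15+16 = 73
DC - G5 - W2 - B2 - Z3 - C9 - DC: 10+18+5+7+15+20 = 75
DC - G5 - Z3 - C9 - W2 - B2 - DC: 10+21+15+13+5+18 = 82
DC - G5 - Z3 - C9 - B2 - W2 - DC: 10+21+15+9+5+14 = 74
… (46 more)
The minimum is 60.
One optimal route: DC → G5 → C9 → B2 → W2 → Z3 → DC (or its reverse).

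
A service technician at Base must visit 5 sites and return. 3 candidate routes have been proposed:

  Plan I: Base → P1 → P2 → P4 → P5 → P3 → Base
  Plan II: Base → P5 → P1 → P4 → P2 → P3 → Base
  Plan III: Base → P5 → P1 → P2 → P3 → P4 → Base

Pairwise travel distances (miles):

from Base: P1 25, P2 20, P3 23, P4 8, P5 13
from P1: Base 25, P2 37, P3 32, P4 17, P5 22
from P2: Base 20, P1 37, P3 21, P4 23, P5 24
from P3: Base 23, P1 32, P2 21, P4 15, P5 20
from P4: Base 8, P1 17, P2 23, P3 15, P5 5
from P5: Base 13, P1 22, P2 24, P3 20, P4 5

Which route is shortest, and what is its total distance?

116 miles — Plan III is the shortest.

Plan I: 25 + 37 + 23 + 5 + 20 + 23 = 133
Plan II: 13 + 22 + 17 + 23 + 21 + 23 = 119
Plan III: 13 + 22 + 37 + 21 + 15 + 8 = 116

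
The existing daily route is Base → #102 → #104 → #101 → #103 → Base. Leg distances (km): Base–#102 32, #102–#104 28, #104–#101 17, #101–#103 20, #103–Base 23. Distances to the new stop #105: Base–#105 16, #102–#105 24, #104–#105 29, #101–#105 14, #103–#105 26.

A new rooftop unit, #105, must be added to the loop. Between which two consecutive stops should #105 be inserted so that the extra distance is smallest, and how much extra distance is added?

Insertion cost between consecutive stops i–j is d(i,#105) + d(#105,j) − d(i,j):
  between Base and #102: 16 + 24 − 32 = 8
  between #102 and #104: 24 + 29 − 28 = 25
  between #104 and #101: 29 + 14 − 17 = 26
  between #101 and #103: 14 + 26 − 20 = 20
  between #103 and Base: 26 + 16 − 23 = 19
Cheapest insertion is between Base and #102, adding 8.
New total = 120 + 8 = 128.

Adding 8 km by placing #105 on the Base–#102 leg.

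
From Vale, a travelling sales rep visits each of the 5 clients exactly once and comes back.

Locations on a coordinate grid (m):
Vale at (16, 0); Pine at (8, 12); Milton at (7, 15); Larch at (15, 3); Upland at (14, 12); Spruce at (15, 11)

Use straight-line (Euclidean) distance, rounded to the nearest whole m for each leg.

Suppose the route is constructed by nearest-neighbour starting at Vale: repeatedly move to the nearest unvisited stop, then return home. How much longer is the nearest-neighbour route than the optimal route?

Excess over optimum: 1 m.

Vale: Larch=3, Spruce=11, Upland=12, Pine=14, Milton=17 ⇒ Larch
Larch: Spruce=8, Upland=9, Pine=11, Milton=14 ⇒ Spruce
Spruce: Upland=1, Pine=7, Milton=9 ⇒ Upland
Upland: Pine=6, Milton=8 ⇒ Pine
Pine: Milton=3 ⇒ Milton
NN route Vale → Larch → Spruce → Upland → Pine → Milton → Vale costs 38.
Optimal: Vale → Pine → Milton → Upland → Spruce → Larch → Vale costs 37 (by enumerating all 60 distinct tours).
Excess = 38 − 37 = 1.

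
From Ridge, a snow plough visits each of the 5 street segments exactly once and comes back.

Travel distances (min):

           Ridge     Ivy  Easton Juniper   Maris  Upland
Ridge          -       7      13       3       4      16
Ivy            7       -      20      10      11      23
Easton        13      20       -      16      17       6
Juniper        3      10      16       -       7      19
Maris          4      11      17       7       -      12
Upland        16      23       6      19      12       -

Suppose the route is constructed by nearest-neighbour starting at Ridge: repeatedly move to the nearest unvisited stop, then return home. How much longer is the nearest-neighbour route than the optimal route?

The nearest-neighbour route is 8 min longer than optimal.

Ridge: Juniper=3, Maris=4, Ivy=7, Easton=13, Upland=16 ⇒ Juniper
Juniper: Maris=7, Ivy=10, Easton=16, Upland=19 ⇒ Maris
Maris: Ivy=11, Upland=12, Easton=17 ⇒ Ivy
Ivy: Easton=20, Upland=23 ⇒ Easton
Easton: Upland=6 ⇒ Upland
NN route Ridge → Juniper → Maris → Ivy → Easton → Upland → Ridge costs 63.
Optimal: Ridge → Ivy → Easton → Upland → Maris → Juniper → Ridge costs 55 (by enumerating all 60 distinct tours).
Excess = 63 − 55 = 8.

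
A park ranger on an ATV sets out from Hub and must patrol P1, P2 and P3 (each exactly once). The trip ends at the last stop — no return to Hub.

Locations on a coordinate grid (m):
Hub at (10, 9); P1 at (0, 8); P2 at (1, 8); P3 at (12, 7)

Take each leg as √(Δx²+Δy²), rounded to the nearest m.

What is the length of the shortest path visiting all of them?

There are 3! = 6 possible orderings.
Hub→P1→P2→P3: 10+1+11 = 22
Hub→P1→P3→P2: 10+12+11 = 33
Hub→P2→P1→P3: 9+1+12 = 22
Hub→P2→P3→P1: 9+11+12 = 32
Hub→P3→P1→P2: 3+12+1 = 16
Hub→P3→P2→P1: 3+11+1 = 15
The minimum is 15.
One shortest path: Hub → P3 → P2 → P1.

Shortest open route: 15 m.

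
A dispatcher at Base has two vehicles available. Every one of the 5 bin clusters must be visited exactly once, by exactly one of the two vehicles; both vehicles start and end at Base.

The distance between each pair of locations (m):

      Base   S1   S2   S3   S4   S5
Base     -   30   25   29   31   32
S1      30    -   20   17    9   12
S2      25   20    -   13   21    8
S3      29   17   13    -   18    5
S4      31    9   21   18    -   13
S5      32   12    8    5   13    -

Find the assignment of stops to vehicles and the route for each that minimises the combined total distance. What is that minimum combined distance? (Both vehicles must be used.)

136 m — the smallest possible combined total.

Check every non-empty split of the stops between the two vehicles; for each half take its own optimal tour:
  {S1} + {S2, S3, S4, S5}: 60 + 87 = 147
  {S2} + {S1, S3, S4, S5}: 50 + 86 = 136
  {S1, S2} + {S3, S4, S5}: 75 + 78 = 153
  {S3} + {S1, S2, S4, S5}: 58 + 85 = 143
  {S1, S3} + {S2, S4, S5}: 76 + 77 = 153
  {S2, S3} + {S1, S4, S5}: 67 + 84 = 151
  … (15 splits in total)
Best: vehicle 1 Base → S2 → Base = 50; vehicle 2 Base → S1 → S4 → S5 → S3 → Base = 86; combined 136.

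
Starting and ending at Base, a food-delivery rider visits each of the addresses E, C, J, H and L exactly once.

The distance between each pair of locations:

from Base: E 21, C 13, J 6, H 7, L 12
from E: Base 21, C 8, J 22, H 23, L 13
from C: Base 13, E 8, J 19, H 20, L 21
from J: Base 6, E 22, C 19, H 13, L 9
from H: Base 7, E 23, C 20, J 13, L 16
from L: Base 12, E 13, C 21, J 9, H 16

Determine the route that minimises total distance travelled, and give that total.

Base→E→C→J→H→L→Base: 21+8+19+13+16+12 = 89
Base→E→C→J→L→H→Base: 21+8+19+9+16+7 = 80
Base→E→C→H→J→L→Base: 21+8+20+13+9+12 = 83
Base→E→C→H→L→J→Base: 21+8+20+16+9+6 = 80
Base→E→C→L→J→H→Base: 21+8+21+9+13+7 = 79
Base→E→C→L→H→J→Base: 21+8+21+16+13+6 = 85
Base→E→J→C→H→L→Base: 21+22+19+20+16+12 = 110
Base→E→J→C→L→H→Base: 21+22+19+21+16+7 = 106
Base→E→J→H→C→L→Base: 21+22+13+20+21+12 = 109
Base→E→J→H→L→C→Base: 21+22+13+16+21+13 = 106
Base→E→J→L→C→H→Base: 21+22+9+21+20+7 = 100
Base→E→J→L→H→C→Base: 21+22+9+16+20+13 = 101
Base→E→H→C→J→L→Base: 21+23+20+19+9+12 = 104
Base→E→H→C→L→J→Base: 21+23+20+21+9+6 = 100
… (46 more)
Base→C→E→L→J→H→Base: 13+8+13+9+13+7 = 63  ← best
The minimum is 63.
One optimal route: Base → C → E → L → J → H → Base (or its reverse).

Shortest round trip = 63.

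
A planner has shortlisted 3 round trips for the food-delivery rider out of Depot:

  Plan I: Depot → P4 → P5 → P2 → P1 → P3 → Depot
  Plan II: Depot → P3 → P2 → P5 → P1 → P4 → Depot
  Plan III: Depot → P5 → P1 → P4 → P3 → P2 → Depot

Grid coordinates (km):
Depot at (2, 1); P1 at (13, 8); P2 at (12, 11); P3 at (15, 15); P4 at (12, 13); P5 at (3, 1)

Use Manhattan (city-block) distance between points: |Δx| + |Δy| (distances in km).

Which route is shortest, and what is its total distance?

Plan I: 22 + 21 + 19 + 4 + 9 + 27 = 102
Plan II: 27 + 7 + 19 + 17 + 6 + 22 = 98
Plan III: 1 + 17 + 6 + 5 + 7 + 20 = 56

Shortest is Plan III, total 56 km.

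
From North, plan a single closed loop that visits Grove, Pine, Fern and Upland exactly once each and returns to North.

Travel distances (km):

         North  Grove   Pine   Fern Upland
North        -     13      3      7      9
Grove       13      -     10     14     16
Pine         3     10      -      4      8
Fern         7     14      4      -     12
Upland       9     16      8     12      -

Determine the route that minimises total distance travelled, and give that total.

North-Grove-Pine-Fern-Upland-North: 13+10+4+12+9 = 48
North-Grove-Pine-Upland-Fern-North: 13+10+8+12+7 = 50
North-Grove-Fern-Pine-Upland-North: 13+14+4+8+9 = 48
North-Grove-Fern-Upland-Pine-North: 13+14+12+8+3 = 50
North-Grove-Upland-Pine-Fern-North: 13+16+8+4+7 = 48
North-Grove-Upland-Fern-Pine-North: 13+16+12+4+3 = 48
North-Pine-Grove-Fern-Upland-North: 3+10+14+12+9 = 48
North-Pine-Grove-Upland-Fern-North: 3+10+16+12+7 = 48
North-Pine-Fern-Grove-Upland-North: 3+4+14+16+9 = 46
North-Pine-Upland-Grove-Fern-North: 3+8+16+14+7 = 48
North-Fern-Grove-Pine-Upland-North: 7+14+10+8+9 = 48
North-Fern-Pine-Grove-Upland-North: 7+4+10+16+9 = 46
The minimum is 46.
One optimal route: North → Pine → Fern → Grove → Upland → North (or its reverse).

46 km — the shortest possible round trip.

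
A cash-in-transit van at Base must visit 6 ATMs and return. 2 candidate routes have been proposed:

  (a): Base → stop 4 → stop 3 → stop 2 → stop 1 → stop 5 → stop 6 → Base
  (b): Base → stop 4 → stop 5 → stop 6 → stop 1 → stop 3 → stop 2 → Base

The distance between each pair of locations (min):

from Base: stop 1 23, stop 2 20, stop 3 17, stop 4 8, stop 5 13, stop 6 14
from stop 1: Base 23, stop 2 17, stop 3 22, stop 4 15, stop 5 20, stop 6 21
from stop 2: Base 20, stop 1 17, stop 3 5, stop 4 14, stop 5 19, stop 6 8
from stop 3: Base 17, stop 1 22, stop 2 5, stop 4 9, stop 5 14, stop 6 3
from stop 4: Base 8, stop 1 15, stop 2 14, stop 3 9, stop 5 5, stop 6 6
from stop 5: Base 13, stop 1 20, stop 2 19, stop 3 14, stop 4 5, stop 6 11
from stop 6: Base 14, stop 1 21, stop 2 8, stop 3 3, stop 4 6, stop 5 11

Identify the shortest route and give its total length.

(a): 8 + 9 + 5 + 17 + 20 + 11 + 14 = 84
(b): 8 + 5 + 11 + 21 + 22 + 5 + 20 = 92

84 min — (a) is the shortest.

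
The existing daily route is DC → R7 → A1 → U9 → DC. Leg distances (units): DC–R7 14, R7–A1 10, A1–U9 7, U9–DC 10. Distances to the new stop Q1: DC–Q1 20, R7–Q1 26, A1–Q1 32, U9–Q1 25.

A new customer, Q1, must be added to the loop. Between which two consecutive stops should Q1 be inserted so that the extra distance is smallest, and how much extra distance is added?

Insertion cost between consecutive stops i–j is d(i,Q1) + d(Q1,j) − d(i,j):
  between DC and R7: 20 + 26 − 14 = 32
  between R7 and A1: 26 + 32 − 10 = 48
  between A1 and U9: 32 + 25 − 7 = 50
  between U9 and DC: 25 + 20 − 10 = 35
Cheapest insertion is between DC and R7, adding 32.
New total = 41 + 32 = 73.

+32 — insert Q1 between DC and R7.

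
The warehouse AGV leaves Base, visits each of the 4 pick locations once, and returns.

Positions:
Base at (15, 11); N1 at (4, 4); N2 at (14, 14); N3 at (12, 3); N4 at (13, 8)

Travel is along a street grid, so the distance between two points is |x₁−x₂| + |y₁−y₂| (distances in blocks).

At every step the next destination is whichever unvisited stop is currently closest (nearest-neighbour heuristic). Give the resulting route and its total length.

From Base: distances to unvisited — N2=4, N4=5, N3=11, N1=18. Nearest is N2 (4).
From N2: distances to unvisited — N4=7, N3=13, N1=20. Nearest is N4 (7).
From N4: distances to unvisited — N3=6, N1=13. Nearest is N3 (6).
From N3: distances to unvisited — N1=9. Nearest is N1 (9).
Return N1→Base: 18.
Total = 4 + 7 + 6 + 9 + 18 = 44.

Nearest-neighbour total = 44 blocks; route Base → N2 → N4 → N3 → N1 → Base.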